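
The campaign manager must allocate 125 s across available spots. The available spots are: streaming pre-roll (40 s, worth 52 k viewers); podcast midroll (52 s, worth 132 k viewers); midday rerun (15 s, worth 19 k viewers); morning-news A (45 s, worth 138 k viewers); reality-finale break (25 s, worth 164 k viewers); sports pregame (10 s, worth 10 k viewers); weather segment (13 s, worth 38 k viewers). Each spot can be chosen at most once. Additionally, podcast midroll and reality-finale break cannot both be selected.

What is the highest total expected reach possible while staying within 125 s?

392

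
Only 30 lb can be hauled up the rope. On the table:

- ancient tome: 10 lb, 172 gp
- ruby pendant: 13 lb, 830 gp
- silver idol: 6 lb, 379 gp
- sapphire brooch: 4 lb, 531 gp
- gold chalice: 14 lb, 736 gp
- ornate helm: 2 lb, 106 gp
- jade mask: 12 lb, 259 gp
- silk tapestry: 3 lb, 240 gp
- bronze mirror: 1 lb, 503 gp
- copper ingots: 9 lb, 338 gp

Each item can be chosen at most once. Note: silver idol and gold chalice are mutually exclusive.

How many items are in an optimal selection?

6

Best achievable value is 2589.
ruby pendant + silver idol + sapphire brooch + ornate helm + silk tapestry + bronze mirror hits 2589 at 29 lb.
Any selection reaching 2589 contains exactly 6 items.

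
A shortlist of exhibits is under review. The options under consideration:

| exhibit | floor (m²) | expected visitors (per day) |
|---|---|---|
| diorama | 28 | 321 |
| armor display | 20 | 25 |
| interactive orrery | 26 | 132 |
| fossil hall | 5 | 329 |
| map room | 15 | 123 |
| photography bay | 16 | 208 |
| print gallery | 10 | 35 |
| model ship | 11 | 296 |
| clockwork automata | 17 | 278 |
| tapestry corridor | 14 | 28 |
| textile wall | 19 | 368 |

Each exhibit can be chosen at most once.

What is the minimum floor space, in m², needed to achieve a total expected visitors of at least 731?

31

Minimise m² subject to total expected visitors ≥ 731.
fossil hall + map room + model ship reaches 748 using 31 m².
No combination under 31 m² hits 731.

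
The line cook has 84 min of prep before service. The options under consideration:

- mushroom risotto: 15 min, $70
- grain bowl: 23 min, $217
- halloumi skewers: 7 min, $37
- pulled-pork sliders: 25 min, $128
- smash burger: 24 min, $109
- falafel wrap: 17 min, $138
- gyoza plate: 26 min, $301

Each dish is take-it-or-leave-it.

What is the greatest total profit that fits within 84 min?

726

Filling by ratio: grain bowl + halloumi skewers + falafel wrap + gyoza plate for 693, with 11 min left unused.
Dropping halloumi skewers frees 7 min; slotting in mushroom risotto (15 min) lifts the total to 726 at 81 min.
Every other selection either busts 84 min or fails to beat 726.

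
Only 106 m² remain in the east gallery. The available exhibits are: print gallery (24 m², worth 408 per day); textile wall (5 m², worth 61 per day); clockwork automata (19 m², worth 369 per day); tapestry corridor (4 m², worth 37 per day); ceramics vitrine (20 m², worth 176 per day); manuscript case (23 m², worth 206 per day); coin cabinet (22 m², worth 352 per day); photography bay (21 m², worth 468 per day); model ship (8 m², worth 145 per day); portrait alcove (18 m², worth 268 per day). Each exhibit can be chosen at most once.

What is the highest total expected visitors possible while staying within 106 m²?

1865

Ranking by ratio (expected visitors/m²): photography bay 22.29, clockwork automata 19.42, model ship 18.12, print gallery 17.00.
The ratio heuristic lands on print gallery + textile wall + clockwork automata + tapestry corridor + coin cabinet + photography bay + model ship (1840) but leaves 3 m² idle.
Replace textile wall and tapestry corridor and model ship with portrait alcove: the trade gains 25 net, giving 1865 at 104 m².
The closest alternative, print gallery + textile wall + clockwork automata + tapestry corridor + coin cabinet + photography bay + model ship, reaches only 1840.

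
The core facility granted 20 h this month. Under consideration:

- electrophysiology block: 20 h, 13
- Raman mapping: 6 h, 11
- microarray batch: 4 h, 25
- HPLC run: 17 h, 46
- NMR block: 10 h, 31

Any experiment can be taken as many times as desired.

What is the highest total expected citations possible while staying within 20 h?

Density check — microarray batch 6.25, NMR block 3.10, HPLC run 2.71, Raman mapping 1.83 are the best per h.
Best packing: 5×microarray batch — 20 h, 125 total.
No other feasible combination exceeds 125.

125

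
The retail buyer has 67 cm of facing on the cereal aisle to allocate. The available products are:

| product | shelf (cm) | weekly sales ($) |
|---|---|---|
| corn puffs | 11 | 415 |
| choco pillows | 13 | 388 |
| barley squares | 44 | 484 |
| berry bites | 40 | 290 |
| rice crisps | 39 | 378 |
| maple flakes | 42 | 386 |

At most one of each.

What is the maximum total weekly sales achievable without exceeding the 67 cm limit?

1189

The ratio heuristic lands on corn puffs + choco pillows + rice crisps (1181) but leaves 4 cm idle.
The 39 cm tied up in rice crisps is better spent on maple flakes — total rises to 1189 (66 cm).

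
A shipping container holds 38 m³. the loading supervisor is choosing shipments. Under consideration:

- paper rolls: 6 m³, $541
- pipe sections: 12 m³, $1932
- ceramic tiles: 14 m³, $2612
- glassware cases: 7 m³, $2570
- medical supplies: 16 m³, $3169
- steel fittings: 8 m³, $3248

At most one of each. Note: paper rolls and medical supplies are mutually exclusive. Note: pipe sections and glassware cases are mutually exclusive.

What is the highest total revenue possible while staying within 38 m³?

9029

Best packing: ceramic tiles + medical supplies + steel fittings — 38 m³, 9029 total.
Every other selection either busts 38 m³ or breaks a pairing rule or fails to beat 9029.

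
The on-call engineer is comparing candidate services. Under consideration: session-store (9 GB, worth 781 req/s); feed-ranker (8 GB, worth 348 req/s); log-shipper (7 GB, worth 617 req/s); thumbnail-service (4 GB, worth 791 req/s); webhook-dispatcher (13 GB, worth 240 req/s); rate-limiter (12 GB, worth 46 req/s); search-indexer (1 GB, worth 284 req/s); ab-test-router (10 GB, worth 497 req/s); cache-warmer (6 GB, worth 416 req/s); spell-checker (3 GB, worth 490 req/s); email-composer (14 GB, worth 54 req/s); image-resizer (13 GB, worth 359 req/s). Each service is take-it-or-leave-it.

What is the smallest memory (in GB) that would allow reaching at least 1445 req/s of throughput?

Need the lightest bundle worth ≥ 1445.
Taking thumbnail-service + search-indexer + spell-checker gives 1565 (≥ 1445) for 8 GB.
Any bundle with less than 8 GB falls short of 1445.

8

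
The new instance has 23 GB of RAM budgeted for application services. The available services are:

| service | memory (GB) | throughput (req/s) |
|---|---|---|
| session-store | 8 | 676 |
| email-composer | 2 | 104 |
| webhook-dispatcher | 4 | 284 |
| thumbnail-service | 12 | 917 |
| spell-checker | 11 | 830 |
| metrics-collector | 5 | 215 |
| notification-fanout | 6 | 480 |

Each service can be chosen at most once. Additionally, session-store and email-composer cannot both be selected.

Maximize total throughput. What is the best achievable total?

Density check — session-store 84.50, notification-fanout 80.00, thumbnail-service 76.42, spell-checker 75.45 are the best per GB.
Session-store + webhook-dispatcher + spell-checker uses 23 of the 23 GB and totals 1790.
Runner-up thumbnail-service + spell-checker tops out at 1747.

1790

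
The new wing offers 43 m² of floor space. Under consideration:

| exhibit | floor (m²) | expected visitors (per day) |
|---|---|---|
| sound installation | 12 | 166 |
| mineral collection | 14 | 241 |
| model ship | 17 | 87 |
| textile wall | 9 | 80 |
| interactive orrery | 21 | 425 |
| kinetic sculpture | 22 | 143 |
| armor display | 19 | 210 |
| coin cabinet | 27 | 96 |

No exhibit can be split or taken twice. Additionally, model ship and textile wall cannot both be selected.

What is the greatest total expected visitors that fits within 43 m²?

Filling by ratio: mineral collection + interactive orrery for 666, with 8 m² left unused.
Dropping mineral collection frees 14 m²; slotting in sound installation + textile wall (21 m²) lifts the total to 671 at 42 m².
Next best is mineral collection + interactive orrery at 666 (35 m²) — short by 5.

671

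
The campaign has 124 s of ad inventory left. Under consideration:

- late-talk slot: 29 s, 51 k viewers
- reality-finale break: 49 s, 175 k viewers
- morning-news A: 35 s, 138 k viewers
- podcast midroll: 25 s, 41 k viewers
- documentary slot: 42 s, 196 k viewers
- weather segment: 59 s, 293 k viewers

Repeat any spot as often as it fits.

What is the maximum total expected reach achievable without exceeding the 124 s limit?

586

2×weather segment uses 118 of the 124 s and totals 586.
That's the maximum — no swap from here does better than 586.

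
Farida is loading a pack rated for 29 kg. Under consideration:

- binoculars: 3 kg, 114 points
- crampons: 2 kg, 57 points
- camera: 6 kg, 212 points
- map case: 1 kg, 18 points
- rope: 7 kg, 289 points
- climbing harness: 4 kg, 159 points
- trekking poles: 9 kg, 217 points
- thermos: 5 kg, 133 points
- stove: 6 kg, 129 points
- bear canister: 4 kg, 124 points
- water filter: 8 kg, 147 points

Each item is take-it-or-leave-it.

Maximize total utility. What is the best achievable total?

1031

Ranking by ratio (utility/kg): rope 41.29, climbing harness 39.75, binoculars 38.00, camera 35.33.
Greedy by ratio would take binoculars + crampons + camera + map case + rope + climbing harness + bear canister: 27 kg used, total 973.
Dropping crampons and map case frees 3 kg; slotting in thermos (5 kg) lifts the total to 1031 at 29 kg.
Runner-up crampons + camera + map case + rope + climbing harness + thermos + bear canister tops out at 992.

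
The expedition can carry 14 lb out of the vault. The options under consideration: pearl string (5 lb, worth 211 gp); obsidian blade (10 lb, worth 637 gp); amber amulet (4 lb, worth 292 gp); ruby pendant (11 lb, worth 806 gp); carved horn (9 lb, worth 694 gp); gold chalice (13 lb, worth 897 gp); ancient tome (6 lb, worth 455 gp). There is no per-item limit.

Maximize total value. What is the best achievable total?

1039

Ranking by ratio (value/lb): carved horn 77.11, ancient tome 75.83, ruby pendant 73.27.
Filling by ratio: amber amulet + carved horn for 986, with 1 lb left unused.
The 9 lb tied up in carved horn is better spent on amber amulet + ancient tome — total rises to 1039 (14 lb).
Every other selection either busts 14 lb or fails to beat 1039.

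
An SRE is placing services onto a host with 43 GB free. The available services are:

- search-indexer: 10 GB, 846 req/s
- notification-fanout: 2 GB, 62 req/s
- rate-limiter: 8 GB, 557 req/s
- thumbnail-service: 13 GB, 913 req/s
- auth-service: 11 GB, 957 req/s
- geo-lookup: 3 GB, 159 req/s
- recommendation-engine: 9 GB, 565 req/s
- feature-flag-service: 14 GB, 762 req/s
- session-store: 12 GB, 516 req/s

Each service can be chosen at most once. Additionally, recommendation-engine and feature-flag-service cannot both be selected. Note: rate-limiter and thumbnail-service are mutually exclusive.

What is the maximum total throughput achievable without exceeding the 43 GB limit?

Ranking by ratio (throughput/GB): auth-service 87.00, search-indexer 84.60, thumbnail-service 70.23, rate-limiter 69.62.
Search-indexer + thumbnail-service + auth-service + recommendation-engine uses 43 of the 43 GB and totals 3281.

3281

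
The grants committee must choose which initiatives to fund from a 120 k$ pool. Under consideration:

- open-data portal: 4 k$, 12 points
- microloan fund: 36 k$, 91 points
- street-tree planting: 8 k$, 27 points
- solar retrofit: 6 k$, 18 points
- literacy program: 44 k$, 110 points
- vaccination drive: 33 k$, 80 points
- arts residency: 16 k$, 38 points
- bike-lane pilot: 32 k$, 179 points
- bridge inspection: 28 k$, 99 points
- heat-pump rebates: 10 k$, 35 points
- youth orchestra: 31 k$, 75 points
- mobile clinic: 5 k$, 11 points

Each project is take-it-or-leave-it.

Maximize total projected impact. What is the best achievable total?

By projected impact per k$: bike-lane pilot 5.59, bridge inspection 3.54, heat-pump rebates 3.50 lead.
A density-first pass picks open-data portal + street-tree planting + solar retrofit + bike-lane pilot + bridge inspection + heat-pump rebates + youth orchestra — 445 at 119 k$.
Replace open-data portal and youth orchestra with microloan fund: the trade gains 4 net, giving 449 at 120 k$.
No other feasible combination exceeds 449.

449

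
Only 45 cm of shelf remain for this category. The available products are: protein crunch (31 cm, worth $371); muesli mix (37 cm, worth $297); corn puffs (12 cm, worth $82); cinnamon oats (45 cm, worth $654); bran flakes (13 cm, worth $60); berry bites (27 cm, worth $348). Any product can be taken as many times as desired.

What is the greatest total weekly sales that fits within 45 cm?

654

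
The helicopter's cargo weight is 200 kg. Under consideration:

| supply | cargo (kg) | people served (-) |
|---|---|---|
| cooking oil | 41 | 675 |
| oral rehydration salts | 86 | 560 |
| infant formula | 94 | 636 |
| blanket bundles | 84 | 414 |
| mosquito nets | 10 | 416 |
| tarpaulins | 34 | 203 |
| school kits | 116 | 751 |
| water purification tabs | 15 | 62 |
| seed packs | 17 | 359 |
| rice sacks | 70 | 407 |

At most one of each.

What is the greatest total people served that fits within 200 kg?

2289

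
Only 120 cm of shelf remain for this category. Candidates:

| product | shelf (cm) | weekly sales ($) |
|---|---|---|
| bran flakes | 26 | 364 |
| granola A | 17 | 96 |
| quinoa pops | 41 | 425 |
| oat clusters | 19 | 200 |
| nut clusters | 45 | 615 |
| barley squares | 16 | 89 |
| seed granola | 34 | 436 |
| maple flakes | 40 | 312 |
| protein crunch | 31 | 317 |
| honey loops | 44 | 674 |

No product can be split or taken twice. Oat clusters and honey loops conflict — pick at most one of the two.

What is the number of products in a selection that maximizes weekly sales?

3

Optimal total is 1653.
For example bran flakes + nut clusters + honey loops achieves it, using 115 cm.
Every optimal selection uses 3 products.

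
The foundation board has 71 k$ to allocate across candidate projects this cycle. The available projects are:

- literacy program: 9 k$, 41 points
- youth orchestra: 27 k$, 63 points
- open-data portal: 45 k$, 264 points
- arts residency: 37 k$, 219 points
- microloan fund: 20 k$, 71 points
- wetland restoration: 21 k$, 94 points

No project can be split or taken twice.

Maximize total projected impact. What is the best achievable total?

Ranking by ratio (projected impact/k$): arts residency 5.92, open-data portal 5.87, literacy program 4.56.
The ratio heuristic lands on literacy program + arts residency + wetland restoration (354) but leaves 4 k$ idle.
Replace literacy program and arts residency with open-data portal: the trade gains 4 net, giving 358 at 66 k$.
No other feasible combination exceeds 358.

358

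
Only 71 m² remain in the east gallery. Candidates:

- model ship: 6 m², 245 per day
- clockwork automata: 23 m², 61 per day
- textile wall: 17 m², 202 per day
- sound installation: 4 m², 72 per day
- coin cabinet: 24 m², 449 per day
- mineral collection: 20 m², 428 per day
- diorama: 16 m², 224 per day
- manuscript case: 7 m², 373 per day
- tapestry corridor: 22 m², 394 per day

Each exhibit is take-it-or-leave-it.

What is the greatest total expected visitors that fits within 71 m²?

Filling by ratio: model ship + sound installation + coin cabinet + mineral collection + manuscript case for 1567, with 10 m² left unused.
Dropping sound installation and coin cabinet frees 28 m²; slotting in diorama + tapestry corridor (38 m²) lifts the total to 1664 at 71 m².
Nothing else within 71 m² beats 1664.

1664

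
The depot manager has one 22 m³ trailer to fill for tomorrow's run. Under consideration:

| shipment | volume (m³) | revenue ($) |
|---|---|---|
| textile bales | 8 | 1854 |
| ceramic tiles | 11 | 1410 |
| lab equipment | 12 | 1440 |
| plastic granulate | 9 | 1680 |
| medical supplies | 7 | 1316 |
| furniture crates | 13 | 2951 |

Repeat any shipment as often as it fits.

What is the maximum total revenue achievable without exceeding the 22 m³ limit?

4805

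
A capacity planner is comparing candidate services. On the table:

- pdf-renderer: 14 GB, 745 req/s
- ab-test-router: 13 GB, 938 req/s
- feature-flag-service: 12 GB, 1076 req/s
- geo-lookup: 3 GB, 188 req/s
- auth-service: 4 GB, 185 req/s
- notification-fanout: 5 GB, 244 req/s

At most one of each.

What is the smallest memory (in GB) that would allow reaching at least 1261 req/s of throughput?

15

Look for the lowest-memory combination reaching 1261.
Taking feature-flag-service + geo-lookup gives 1264 (≥ 1261) for 15 GB.
No combination under 15 GB hits 1261.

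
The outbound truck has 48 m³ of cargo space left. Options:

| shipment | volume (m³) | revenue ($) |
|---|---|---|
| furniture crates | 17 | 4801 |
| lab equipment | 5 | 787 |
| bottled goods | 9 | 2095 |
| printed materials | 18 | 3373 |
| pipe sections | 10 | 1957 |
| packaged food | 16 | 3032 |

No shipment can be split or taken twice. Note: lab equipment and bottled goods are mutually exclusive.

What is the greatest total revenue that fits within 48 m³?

10577

By revenue per m³: furniture crates 282.41, bottled goods 232.78, pipe sections 195.70 lead.
Best packing: furniture crates + lab equipment + pipe sections + packaged food — 48 m³, 10577 total.
Nothing else feasible within 48 m³ beats 10577.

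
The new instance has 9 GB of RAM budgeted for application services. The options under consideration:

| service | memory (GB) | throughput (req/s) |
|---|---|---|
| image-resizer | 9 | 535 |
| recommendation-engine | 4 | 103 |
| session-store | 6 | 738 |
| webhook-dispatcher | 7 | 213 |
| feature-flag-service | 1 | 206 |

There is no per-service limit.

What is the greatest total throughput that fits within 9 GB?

Density check — feature-flag-service 206.00, session-store 123.00, image-resizer 59.44 are the best per GB.
Best packing: 9×feature-flag-service — 9 GB, 1854 total.
No other feasible combination exceeds 1854.

1854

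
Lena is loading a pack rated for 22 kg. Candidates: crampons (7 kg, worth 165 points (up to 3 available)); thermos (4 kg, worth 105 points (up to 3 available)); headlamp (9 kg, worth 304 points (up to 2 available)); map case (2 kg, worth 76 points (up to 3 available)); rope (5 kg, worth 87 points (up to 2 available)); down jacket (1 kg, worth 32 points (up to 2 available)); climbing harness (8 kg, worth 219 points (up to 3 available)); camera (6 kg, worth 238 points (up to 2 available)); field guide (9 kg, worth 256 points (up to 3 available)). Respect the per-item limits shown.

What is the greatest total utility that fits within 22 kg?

A density-first pass picks 3×map case + 2×down jacket + 2×camera — 768 at 20 kg.
Dropping 3×map case and down jacket frees 7 kg; slotting in headlamp (9 kg) lifts the total to 812 at 22 kg.
That's the maximum — no swap from here does better than 812.

812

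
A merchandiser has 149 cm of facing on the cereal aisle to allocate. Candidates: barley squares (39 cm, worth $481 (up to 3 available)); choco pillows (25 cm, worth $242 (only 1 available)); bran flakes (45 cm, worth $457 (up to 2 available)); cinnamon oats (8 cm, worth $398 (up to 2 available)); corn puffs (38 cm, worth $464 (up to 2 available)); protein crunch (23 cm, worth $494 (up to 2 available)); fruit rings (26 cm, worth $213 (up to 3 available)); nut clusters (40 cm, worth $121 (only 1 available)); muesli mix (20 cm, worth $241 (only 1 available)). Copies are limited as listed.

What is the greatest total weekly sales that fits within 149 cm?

2748

A density-first pass picks 2×barley squares + 2×cinnamon oats + 2×protein crunch — 2746 at 140 cm.
The 39 cm tied up in barley squares is better spent on choco pillows + muesli mix — total rises to 2748 (146 cm).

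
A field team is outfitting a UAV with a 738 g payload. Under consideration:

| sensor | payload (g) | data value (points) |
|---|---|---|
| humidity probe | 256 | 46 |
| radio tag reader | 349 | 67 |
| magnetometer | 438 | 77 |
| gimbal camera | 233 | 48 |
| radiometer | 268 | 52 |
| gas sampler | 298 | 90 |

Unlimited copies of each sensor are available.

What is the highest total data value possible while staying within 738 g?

Taking 2×gas sampler: 596 g used, 180 in data value.
Nothing else within 738 g beats 180.

180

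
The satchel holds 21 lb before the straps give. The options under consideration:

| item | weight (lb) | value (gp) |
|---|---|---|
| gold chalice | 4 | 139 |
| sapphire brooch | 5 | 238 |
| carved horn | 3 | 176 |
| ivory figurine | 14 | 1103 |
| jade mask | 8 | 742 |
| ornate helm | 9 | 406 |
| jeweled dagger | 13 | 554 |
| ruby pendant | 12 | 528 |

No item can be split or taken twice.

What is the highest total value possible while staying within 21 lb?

1418

By value per lb: jade mask 92.75, ivory figurine 78.79, carved horn 58.67, sapphire brooch 47.60 lead.
Taking the top-ratio items first gives gold chalice + sapphire brooch + carved horn + jade mask for 1295 (20 lb).
The 13 lb tied up in sapphire brooch and jade mask is better spent on ivory figurine — total rises to 1418 (21 lb).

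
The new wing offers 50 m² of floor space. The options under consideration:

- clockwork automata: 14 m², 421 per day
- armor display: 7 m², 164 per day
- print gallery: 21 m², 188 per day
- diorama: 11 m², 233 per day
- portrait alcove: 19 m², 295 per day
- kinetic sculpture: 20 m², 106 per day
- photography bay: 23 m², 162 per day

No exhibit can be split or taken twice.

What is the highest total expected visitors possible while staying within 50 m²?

By expected visitors per m²: clockwork automata 30.07, armor display 23.43, diorama 21.18 lead.
A density-first pass picks clockwork automata + armor display + diorama — 818 at 32 m².
Dropping armor display frees 7 m²; slotting in portrait alcove (19 m²) lifts the total to 949 at 44 m².
Next best is clockwork automata + armor display + portrait alcove at 880 (40 m²) — short by 69.

949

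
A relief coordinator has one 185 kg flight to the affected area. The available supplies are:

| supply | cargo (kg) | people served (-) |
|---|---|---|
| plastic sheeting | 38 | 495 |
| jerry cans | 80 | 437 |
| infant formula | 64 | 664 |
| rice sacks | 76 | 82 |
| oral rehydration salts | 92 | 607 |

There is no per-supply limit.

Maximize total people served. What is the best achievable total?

2149

Density check — plastic sheeting 13.03, infant formula 10.38, oral rehydration salts 6.60 are the best per kg.
Filling by ratio: 4×plastic sheeting for 1980, with 33 kg left unused.
Replace plastic sheeting with infant formula: the trade gains 169 net, giving 2149 at 178 kg.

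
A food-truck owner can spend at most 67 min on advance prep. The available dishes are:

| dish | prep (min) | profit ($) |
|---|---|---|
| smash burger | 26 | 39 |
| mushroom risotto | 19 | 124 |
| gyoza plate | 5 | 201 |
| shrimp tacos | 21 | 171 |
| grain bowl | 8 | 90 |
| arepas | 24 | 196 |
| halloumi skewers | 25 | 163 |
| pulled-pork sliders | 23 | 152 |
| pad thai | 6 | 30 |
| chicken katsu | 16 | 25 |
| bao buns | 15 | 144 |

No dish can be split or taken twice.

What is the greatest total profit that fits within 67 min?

Density check — gyoza plate 40.20, grain bowl 11.25, bao buns 9.60, arepas 8.17 are the best per min.
A density-first pass picks gyoza plate + grain bowl + arepas + pad thai + bao buns — 661 at 58 min.
Replace grain bowl and pad thai with shrimp tacos: the trade gains 51 net, giving 712 at 65 min.
Next best is gyoza plate + arepas + pulled-pork sliders + bao buns at 693 (67 min) — short by 19.

712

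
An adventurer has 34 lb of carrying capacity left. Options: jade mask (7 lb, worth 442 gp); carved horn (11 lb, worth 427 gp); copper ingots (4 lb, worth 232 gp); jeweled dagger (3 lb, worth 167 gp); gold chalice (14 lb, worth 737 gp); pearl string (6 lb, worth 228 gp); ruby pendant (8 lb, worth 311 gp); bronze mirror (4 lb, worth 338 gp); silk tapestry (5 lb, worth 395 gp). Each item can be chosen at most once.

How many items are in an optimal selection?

5

The maximum value within 34 lb is 2144.
For example jade mask + copper ingots + gold chalice + bronze mirror + silk tapestry achieves it, using 34 lb.
All optima have 5 items.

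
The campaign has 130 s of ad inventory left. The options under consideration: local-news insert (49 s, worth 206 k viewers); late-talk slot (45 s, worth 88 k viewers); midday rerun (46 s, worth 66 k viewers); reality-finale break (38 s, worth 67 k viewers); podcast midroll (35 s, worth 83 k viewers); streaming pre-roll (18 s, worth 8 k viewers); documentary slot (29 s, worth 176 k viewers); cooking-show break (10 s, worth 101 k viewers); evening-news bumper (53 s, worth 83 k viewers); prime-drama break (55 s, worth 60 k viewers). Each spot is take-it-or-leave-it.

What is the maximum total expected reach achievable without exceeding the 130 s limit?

566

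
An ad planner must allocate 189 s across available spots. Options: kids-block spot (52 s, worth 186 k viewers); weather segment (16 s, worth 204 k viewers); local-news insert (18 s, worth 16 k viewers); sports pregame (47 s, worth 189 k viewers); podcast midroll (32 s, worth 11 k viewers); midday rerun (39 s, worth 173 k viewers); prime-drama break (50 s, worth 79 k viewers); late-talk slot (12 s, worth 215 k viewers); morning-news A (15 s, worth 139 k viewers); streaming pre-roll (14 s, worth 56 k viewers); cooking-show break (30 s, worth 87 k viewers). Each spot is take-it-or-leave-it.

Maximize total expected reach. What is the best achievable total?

Greedy by ratio would take weather segment + sports pregame + midday rerun + late-talk slot + morning-news A + streaming pre-roll + cooking-show break: 173 s used, total 1063.
Dropping streaming pre-roll and cooking-show break frees 44 s; slotting in kids-block spot (52 s) lifts the total to 1106 at 181 s.
Next best is kids-block spot + weather segment + sports pregame + late-talk slot + morning-news A + streaming pre-roll + cooking-show break at 1076 (186 s) — short by 30.

1106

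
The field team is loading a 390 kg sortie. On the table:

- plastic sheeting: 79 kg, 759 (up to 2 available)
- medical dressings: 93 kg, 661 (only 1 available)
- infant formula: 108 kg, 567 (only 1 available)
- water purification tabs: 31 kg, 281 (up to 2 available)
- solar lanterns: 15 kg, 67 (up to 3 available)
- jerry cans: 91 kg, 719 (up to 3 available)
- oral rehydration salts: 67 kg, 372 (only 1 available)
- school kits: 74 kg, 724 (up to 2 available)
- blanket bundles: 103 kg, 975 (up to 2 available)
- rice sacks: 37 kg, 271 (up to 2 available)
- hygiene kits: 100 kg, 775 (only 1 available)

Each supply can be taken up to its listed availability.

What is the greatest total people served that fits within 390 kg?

Ranking by ratio (people served/kg): school kits 9.78, plastic sheeting 9.61, blanket bundles 9.47, water purification tabs 9.06.
Taking the top-ratio supplies first gives 2×plastic sheeting + 2×water purification tabs + solar lanterns + 2×school kits for 3595 (383 kg).
Using the slack differently, plastic sheeting + water purification tabs + school kits + 2×blanket bundles comes to 3714 at 390 kg.
That's the maximum — no swap from here does better than 3714.

3714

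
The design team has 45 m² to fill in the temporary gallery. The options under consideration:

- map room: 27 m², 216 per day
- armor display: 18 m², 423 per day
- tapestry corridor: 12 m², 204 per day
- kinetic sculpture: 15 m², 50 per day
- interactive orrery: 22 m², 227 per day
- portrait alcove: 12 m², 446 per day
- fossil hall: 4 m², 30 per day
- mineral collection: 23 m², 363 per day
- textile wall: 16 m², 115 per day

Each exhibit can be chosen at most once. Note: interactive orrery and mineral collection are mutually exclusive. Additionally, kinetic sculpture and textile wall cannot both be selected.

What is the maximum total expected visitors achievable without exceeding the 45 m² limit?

1073

Ranking by ratio (expected visitors/m²): portrait alcove 37.17, armor display 23.50, tapestry corridor 17.00.
Best packing: armor display + tapestry corridor + portrait alcove — 42 m², 1073 total.
Nothing else feasible within 45 m² beats 1073.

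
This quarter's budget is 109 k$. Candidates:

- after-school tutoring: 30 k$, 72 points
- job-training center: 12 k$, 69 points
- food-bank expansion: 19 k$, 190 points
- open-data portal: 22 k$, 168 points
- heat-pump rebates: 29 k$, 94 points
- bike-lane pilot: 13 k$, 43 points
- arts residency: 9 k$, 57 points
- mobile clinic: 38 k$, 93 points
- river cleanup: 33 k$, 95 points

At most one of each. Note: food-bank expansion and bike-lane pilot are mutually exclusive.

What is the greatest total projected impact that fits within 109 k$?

After-school tutoring + food-bank expansion + open-data portal + heat-pump rebates + arts residency uses 109 of the 109 k$ and totals 581.

581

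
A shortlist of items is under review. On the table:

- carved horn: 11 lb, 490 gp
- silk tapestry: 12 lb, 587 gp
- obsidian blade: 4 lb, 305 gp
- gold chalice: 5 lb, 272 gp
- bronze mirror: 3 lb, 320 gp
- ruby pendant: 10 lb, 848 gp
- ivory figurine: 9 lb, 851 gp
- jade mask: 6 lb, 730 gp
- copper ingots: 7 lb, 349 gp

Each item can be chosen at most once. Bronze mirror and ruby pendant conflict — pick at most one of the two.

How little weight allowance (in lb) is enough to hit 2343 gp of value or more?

25

Look for the lowest-weight combination reaching 2343.
ruby pendant + ivory figurine + jade mask reaches 2429 using 25 lb.
Any bundle with less than 25 lb falls short of 2343.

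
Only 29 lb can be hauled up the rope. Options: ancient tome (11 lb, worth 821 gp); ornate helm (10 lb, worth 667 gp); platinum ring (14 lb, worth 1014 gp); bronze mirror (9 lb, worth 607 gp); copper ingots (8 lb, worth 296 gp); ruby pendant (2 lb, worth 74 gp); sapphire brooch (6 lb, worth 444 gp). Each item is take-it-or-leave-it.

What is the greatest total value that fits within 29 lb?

A density-first pass picks ancient tome + bronze mirror + ruby pendant + sapphire brooch — 1946 at 28 lb.
Replace ancient tome and ruby pendant with platinum ring: the trade gains 119 net, giving 2065 at 29 lb.
Every other selection either busts 29 lb or fails to beat 2065.

2065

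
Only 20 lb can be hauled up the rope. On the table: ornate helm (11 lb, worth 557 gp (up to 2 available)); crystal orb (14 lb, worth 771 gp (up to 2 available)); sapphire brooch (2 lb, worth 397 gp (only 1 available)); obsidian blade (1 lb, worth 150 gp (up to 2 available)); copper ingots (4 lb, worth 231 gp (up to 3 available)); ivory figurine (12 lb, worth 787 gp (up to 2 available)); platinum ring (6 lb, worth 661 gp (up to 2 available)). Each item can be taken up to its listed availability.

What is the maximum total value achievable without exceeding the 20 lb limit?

2250

Best packing: sapphire brooch + 2×obsidian blade + copper ingots + 2×platinum ring — 20 lb, 2250 total.
That's the maximum — no swap from here does better than 2250.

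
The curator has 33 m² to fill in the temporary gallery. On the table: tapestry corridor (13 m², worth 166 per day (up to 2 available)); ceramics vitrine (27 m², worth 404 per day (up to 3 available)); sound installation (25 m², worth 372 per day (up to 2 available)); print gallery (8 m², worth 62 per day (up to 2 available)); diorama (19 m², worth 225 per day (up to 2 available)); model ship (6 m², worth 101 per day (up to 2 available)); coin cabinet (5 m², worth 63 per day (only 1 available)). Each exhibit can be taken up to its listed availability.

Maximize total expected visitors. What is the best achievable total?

505

Greedy by ratio would take tapestry corridor + 2×model ship + coin cabinet: 30 m² used, total 431.
Dropping tapestry corridor and model ship and coin cabinet frees 24 m²; slotting in ceramics vitrine (27 m²) lifts the total to 505 at 33 m².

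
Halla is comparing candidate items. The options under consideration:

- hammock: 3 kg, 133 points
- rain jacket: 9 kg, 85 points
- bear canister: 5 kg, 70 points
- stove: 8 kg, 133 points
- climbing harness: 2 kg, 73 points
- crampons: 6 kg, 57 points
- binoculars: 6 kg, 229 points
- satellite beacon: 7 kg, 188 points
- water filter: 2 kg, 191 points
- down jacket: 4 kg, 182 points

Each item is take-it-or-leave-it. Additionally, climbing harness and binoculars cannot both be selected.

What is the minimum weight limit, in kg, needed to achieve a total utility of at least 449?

Minimise kg subject to total utility ≥ 449.
hammock + water filter + down jacket reaches 506 using 9 kg.
Below 9 kg the best achievable stays under 449.

9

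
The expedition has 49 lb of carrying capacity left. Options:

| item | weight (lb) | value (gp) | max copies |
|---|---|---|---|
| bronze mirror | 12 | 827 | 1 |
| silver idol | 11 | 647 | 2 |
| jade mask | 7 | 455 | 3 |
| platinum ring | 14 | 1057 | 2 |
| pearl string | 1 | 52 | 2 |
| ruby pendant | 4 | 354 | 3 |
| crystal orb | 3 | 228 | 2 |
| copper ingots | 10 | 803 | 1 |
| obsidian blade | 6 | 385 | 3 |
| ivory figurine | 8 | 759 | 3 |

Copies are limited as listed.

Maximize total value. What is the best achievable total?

Density check — ivory figurine 94.88, ruby pendant 88.50, copper ingots 80.30 are the best per lb.
Best packing: 3×ruby pendant + crystal orb + copper ingots + 3×ivory figurine — 49 lb, 4370 total.
Nothing else within 49 lb beats 4370.

4370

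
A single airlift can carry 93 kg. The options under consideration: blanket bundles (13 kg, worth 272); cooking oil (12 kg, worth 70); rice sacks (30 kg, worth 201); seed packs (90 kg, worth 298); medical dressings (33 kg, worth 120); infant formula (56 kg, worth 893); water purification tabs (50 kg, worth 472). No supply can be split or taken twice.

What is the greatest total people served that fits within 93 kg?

Density check — blanket bundles 20.92, infant formula 15.95, water purification tabs 9.44, rice sacks 6.70 are the best per kg.
Best packing: blanket bundles + cooking oil + infant formula — 81 kg, 1235 total.
That's the maximum — no swap from here does better than 1235.

1235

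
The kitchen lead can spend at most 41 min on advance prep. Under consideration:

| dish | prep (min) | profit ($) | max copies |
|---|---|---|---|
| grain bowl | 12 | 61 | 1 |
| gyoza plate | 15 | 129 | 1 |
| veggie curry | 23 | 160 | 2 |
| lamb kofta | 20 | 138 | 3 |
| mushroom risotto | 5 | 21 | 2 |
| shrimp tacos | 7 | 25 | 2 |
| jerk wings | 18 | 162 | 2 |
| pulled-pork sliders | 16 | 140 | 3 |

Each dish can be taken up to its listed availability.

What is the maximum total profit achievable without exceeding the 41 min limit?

Ranking by ratio (profit/min): jerk wings 9.00, pulled-pork sliders 8.75, gyoza plate 8.60, veggie curry 6.96.
The ratio ordering already packs tightly: mushroom risotto + 2×jerk wings, 41 min, 345.
That's the maximum — no swap from here does better than 345.

345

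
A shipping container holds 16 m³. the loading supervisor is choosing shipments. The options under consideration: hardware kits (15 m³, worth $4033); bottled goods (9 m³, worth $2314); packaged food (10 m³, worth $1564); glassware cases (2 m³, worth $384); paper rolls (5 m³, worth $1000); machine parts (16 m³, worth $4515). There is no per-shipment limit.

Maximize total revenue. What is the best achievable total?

Machine parts uses 16 of the 16 m³ and totals 4515.

4515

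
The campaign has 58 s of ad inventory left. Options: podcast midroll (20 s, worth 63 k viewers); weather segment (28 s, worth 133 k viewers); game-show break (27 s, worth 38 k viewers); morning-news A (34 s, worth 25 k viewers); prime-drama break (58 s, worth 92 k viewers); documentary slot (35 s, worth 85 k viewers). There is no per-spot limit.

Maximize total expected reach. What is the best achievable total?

266

The ratio ordering already packs tightly: 2×weather segment, 56 s, 266.
No other feasible combination exceeds 266.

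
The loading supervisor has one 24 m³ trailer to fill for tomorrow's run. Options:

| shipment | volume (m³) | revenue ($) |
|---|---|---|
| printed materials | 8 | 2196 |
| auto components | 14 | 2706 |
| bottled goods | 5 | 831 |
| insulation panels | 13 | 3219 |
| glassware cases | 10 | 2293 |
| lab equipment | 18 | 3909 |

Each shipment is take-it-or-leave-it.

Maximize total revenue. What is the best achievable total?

Density check — printed materials 274.50, insulation panels 247.62, glassware cases 229.30, lab equipment 217.17 are the best per m³.
Filling by ratio: printed materials + insulation panels for 5415, with 3 m³ left unused.
Replace printed materials with glassware cases: the trade gains 97 net, giving 5512 at 23 m³.

5512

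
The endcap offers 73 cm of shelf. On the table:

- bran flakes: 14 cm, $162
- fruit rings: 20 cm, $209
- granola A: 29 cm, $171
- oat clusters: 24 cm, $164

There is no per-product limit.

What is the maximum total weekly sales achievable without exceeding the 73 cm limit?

810

Taking 5×bran flakes: 70 cm used, 810 in weekly sales.
That's the maximum — no swap from here does better than 810.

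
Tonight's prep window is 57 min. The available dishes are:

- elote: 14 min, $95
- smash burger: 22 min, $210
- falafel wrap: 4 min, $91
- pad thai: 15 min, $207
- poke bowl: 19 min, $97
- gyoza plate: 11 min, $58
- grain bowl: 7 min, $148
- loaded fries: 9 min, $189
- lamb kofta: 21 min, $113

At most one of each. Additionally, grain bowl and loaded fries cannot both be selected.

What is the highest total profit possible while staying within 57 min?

697

Best packing: smash burger + falafel wrap + pad thai + loaded fries — 50 min, 697 total.
Runner-up smash burger + pad thai + gyoza plate + loaded fries tops out at 664.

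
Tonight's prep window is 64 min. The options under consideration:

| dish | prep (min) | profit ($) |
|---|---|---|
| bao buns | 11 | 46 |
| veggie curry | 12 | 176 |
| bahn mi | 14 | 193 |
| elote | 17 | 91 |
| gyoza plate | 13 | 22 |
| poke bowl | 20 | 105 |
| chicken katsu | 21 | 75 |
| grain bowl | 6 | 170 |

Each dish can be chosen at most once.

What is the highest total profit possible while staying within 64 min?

690

By profit per min: grain bowl 28.33, veggie curry 14.67, bahn mi 13.79, elote 5.35 lead.
Taking the top-ratio dishes first gives bao buns + veggie curry + bahn mi + elote + grain bowl for 676 (60 min).
Replace elote with poke bowl: the trade gains 14 net, giving 690 at 63 min.
The spare 1 min is too small for any remaining dish, and no exchange beats 690.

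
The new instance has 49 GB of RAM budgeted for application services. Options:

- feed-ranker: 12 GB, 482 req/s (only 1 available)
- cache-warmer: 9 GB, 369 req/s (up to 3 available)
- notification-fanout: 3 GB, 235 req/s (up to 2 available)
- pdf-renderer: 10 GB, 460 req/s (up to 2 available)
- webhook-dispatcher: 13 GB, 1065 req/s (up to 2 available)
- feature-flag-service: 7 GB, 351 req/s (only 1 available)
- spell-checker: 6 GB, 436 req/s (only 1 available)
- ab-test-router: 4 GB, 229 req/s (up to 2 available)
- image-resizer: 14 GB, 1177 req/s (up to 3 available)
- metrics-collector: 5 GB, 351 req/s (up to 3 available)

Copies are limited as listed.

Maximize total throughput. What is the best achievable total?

4005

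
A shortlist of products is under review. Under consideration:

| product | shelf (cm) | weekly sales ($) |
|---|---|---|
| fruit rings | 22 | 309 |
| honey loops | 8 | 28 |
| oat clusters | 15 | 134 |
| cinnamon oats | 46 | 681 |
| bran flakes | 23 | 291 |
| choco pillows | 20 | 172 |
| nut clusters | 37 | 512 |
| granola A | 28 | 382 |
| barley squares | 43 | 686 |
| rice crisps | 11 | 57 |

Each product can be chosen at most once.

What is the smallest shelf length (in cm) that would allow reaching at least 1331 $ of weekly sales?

89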